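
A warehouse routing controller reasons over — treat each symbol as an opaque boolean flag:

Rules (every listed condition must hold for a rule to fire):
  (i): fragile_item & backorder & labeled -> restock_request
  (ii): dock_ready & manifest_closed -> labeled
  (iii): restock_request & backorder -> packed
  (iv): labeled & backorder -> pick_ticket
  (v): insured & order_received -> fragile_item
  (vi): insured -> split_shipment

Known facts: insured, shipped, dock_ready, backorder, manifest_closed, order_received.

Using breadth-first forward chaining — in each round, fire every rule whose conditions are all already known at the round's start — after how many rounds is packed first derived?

Round 1: (ii) [dock_ready & manifest_closed -> labeled]; (v) [insured & order_received -> fragile_item]; (vi) [insured -> split_shipment]. New: labeled, fragile_item, split_shipment.
Round 2: (i) [fragile_item & backorder & labeled -> restock_request]; (iv) [labeled & backorder -> pick_ticket]. New: restock_request, pick_ticket.
Round 3: (iii) [restock_request & backorder -> packed]. New: packed.
packed first appears in round 3.

3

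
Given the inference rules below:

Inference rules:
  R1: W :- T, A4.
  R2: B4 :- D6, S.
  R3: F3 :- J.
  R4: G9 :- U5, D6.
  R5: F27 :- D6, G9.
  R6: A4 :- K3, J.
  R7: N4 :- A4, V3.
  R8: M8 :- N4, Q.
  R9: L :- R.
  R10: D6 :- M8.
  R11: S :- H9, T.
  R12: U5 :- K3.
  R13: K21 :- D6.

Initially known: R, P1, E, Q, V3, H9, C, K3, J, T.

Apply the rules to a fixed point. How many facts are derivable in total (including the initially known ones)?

Round 1: R3 [F3 :- J.]; R6 [A4 :- K3, J.]; R9 [L :- R.]; R11 [S :- H9, T.]; R12 [U5 :- K3.]. New: F3, A4, L, S, U5.
Round 2: R1 [W :- T, A4.]; R7 [N4 :- A4, V3.]. New: W, N4.
Round 3: R8 [M8 :- N4, Q.]. New: M8.
Round 4: R10 [D6 :- M8.]. New: D6.
Round 5: R2 [B4 :- D6, S.]; R4 [G9 :- U5, D6.]; R13 [K21 :- D6.]. New: B4, G9, K21.
Round 6: R5 [F27 :- D6, G9.]. New: F27.
Closure: {A4, B4, C, D6, E, F27, F3, G9, H9, J, K21, K3, L, M8, N4, P1, Q, R, S, T, U5, V3, W} — 23 facts.

23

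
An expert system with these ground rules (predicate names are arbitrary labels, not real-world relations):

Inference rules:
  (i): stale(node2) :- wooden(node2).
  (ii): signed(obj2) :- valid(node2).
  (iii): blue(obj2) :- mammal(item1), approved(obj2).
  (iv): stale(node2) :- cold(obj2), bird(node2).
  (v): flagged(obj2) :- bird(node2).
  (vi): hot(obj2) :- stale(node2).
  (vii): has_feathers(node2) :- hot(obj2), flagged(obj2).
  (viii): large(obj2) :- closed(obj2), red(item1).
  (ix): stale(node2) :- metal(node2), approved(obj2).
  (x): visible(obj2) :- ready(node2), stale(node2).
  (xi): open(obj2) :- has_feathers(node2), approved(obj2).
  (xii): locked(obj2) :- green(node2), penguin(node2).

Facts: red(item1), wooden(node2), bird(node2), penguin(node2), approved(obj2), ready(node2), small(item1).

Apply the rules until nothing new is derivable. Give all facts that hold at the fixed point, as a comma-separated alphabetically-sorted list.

approved(obj2), bird(node2), flagged(obj2), has_feathers(node2), hot(obj2), open(obj2), penguin(node2), ready(node2), red(item1), small(item1), stale(node2), visible(obj2), wooden(node2)

Round 1: (i) [stale(node2) :- wooden(node2).]; (v) [flagged(obj2) :- bird(node2).]. New: stale(node2), flagged(obj2).
Round 2: (vi) [hot(obj2) :- stale(node2).]; (x) [visible(obj2) :- ready(node2), stale(node2).]. New: hot(obj2), visible(obj2).
Round 3: (vii) [has_feathers(node2) :- hot(obj2), flagged(obj2).]. New: has_feathers(node2).
Round 4: (xi) [open(obj2) :- has_feathers(node2), approved(obj2).]. New: open(obj2).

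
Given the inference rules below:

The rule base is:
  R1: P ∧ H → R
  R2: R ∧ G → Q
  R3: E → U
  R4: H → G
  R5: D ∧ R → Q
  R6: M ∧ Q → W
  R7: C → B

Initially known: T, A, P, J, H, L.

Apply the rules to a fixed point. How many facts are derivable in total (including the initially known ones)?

9

[1] R1 [P ∧ H → R]; R4 [H → G]. ⇒ new: R, G.
[2] R2 [R ∧ G → Q]. ⇒ new: Q.
Closure: {A, G, H, J, L, P, Q, R, T} — 9 facts.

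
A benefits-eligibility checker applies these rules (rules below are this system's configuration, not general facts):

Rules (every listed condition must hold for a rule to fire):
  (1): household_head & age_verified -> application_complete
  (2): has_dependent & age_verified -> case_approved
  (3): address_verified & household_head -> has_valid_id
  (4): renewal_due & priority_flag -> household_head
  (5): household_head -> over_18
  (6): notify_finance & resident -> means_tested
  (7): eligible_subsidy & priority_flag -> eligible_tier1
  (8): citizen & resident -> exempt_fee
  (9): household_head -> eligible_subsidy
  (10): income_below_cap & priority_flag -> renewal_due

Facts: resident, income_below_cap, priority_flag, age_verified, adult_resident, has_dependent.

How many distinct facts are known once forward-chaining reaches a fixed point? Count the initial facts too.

Round 1 fires (2), (10), giving case_approved, renewal_due.
Round 2 fires (4), giving household_head.
Round 3 fires (1), (5), (9), giving application_complete, over_18, eligible_subsidy.
Round 4 fires (7), giving eligible_tier1.
Closure: {adult_resident, age_verified, application_complete, case_approved, eligible_subsidy, eligible_tier1, has_dependent, household_head, income_below_cap, over_18, priority_flag, renewal_due, resident} — 13 facts.

13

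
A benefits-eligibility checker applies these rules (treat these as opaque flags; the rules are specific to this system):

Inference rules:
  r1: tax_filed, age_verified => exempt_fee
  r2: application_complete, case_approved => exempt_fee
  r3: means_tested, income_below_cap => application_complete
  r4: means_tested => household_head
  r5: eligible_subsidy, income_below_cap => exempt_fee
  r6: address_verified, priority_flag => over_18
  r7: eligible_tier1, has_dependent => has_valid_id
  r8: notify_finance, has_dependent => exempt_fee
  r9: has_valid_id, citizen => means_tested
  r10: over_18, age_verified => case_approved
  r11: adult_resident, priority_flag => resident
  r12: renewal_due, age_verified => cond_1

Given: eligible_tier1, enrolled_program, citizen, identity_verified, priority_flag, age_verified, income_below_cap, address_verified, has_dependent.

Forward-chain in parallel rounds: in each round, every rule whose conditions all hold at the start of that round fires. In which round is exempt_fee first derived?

4

[1] r6 [address_verified, priority_flag => over_18]; r7 [eligible_tier1, has_dependent => has_valid_id]. ⇒ new: over_18, has_valid_id.
[2] r9 [has_valid_id, citizen => means_tested]; r10 [over_18, age_verified => case_approved]. ⇒ new: means_tested, case_approved.
[3] r3 [means_tested, income_below_cap => application_complete]; r4 [means_tested => household_head]. ⇒ new: application_complete, household_head.
[4] r2 [application_complete, case_approved => exempt_fee]. ⇒ new: exempt_fee.
exempt_fee first appears in round 4.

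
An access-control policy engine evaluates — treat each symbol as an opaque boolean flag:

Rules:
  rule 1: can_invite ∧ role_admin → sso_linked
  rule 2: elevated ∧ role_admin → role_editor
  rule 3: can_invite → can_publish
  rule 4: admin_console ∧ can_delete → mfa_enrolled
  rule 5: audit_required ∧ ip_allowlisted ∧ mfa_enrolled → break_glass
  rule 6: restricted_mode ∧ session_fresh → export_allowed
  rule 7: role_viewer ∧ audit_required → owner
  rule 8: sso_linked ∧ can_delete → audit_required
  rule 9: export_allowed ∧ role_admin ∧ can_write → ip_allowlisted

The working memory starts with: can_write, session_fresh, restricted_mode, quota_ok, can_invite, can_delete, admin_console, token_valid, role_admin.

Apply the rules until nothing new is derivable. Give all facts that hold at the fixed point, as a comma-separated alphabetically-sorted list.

Round 1: rule 1 [can_invite ∧ role_admin → sso_linked]; rule 3 [can_invite → can_publish]; rule 4 [admin_console ∧ can_delete → mfa_enrolled]; rule 6 [restricted_mode ∧ session_fresh → export_allowed]. New: sso_linked, can_publish, mfa_enrolled, export_allowed.
Round 2: rule 8 [sso_linked ∧ can_delete → audit_required]; rule 9 [export_allowed ∧ role_admin ∧ can_write → ip_allowlisted]. New: audit_required, ip_allowlisted.
Round 3: rule 5 [audit_required ∧ ip_allowlisted ∧ mfa_enrolled → break_glass]. New: break_glass.

admin_console, audit_required, break_glass, can_delete, can_invite, can_publish, can_write, export_allowed, ip_allowlisted, mfa_enrolled, quota_ok, restricted_mode, role_admin, session_fresh, sso_linked, token_valid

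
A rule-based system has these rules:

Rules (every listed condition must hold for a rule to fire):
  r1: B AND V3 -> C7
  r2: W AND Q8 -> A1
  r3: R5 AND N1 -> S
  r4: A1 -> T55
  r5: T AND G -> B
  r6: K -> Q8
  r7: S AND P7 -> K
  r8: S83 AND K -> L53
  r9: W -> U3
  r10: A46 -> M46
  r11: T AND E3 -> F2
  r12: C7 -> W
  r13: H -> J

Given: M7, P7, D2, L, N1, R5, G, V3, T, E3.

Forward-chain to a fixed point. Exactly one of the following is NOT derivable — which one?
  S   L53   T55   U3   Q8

L53

[1] r3 [R5 AND N1 -> S]; r5 [T AND G -> B]; r11 [T AND E3 -> F2]. ⇒ new: S, B, F2.
[2] r1 [B AND V3 -> C7]; r7 [S AND P7 -> K]. ⇒ new: C7, K.
[3] r6 [K -> Q8]; r12 [C7 -> W]. ⇒ new: Q8, W.
[4] r2 [W AND Q8 -> A1]; r9 [W -> U3]. ⇒ new: A1, U3.
[5] r4 [A1 -> T55]. ⇒ new: T55.
Derived: U3 (round 4), T55 (round 5), S (round 1), Q8 (round 3). L53 never appears in any round.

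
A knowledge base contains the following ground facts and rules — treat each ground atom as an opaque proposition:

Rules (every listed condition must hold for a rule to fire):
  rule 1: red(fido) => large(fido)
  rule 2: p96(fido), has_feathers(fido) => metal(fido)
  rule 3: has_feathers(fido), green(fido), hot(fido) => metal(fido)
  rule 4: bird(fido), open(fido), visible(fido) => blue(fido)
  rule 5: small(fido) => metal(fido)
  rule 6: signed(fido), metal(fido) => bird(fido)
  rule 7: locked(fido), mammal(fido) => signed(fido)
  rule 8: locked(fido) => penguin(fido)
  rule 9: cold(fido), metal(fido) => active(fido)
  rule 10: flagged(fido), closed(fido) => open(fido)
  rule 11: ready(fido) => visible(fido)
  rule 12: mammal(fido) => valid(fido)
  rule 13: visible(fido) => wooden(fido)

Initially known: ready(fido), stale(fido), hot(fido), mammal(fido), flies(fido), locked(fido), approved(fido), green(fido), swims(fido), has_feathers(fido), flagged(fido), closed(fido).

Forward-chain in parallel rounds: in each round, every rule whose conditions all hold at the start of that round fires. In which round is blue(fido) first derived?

Round 1: rule 3 [has_feathers(fido), green(fido), hot(fido) => metal(fido)]; rule 7 [locked(fido), mammal(fido) => signed(fido)]; rule 8 [locked(fido) => penguin(fido)]; rule 10 [flagged(fido), closed(fido) => open(fido)]; rule 11 [ready(fido) => visible(fido)]; rule 12 [mammal(fido) => valid(fido)]. New: metal(fido), signed(fido), penguin(fido), open(fido), visible(fido), valid(fido).
Round 2: rule 6 [signed(fido), metal(fido) => bird(fido)]; rule 13 [visible(fido) => wooden(fido)]. New: bird(fido), wooden(fido).
Round 3: rule 4 [bird(fido), open(fido), visible(fido) => blue(fido)]. New: blue(fido).
blue(fido) first appears in round 3.

3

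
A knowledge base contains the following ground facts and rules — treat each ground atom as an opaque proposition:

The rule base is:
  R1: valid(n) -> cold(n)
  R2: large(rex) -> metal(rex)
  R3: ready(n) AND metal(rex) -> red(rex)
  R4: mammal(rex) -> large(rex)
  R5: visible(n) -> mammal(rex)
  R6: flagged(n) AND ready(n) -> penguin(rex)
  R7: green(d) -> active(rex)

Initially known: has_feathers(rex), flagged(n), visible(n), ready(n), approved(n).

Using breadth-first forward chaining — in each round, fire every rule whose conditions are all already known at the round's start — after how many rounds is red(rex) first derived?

4

Round 1 — R5, R6, derive mammal(rex), penguin(rex).
Round 2 — R4, derive large(rex).
Round 3 — R2, derive metal(rex).
Round 4 — R3, derive red(rex).
red(rex) first appears in round 4.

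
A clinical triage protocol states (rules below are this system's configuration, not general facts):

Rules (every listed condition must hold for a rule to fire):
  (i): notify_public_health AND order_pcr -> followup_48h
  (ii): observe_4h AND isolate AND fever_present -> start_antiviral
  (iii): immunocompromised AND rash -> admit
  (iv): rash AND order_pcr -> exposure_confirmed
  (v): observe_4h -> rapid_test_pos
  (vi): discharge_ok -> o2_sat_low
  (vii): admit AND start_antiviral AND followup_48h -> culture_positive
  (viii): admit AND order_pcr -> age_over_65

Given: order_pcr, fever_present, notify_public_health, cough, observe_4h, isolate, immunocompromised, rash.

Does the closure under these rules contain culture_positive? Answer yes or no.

Round 1: (i) [notify_public_health AND order_pcr -> followup_48h]; (ii) [observe_4h AND isolate AND fever_present -> start_antiviral]; (iii) [immunocompromised AND rash -> admit]; (iv) [rash AND order_pcr -> exposure_confirmed]; (v) [observe_4h -> rapid_test_pos]. Adds followup_48h, start_antiviral, admit, exposure_confirmed, rapid_test_pos.
Round 2: (vii) [admit AND start_antiviral AND followup_48h -> culture_positive]; (viii) [admit AND order_pcr -> age_over_65]. Adds culture_positive, age_over_65.
culture_positive appears in round 2, so it is derivable.

yes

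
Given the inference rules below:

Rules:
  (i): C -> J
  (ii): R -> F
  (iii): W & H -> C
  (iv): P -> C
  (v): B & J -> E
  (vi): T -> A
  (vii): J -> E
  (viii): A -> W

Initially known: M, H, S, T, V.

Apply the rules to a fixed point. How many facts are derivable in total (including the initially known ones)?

10

Round 1 fires (vi), giving A.
Round 2 fires (viii), giving W.
Round 3 fires (iii), giving C.
Round 4 fires (i), giving J.
Round 5 fires (vii), giving E.
Closure: {A, C, E, H, J, M, S, T, V, W} — 10 facts.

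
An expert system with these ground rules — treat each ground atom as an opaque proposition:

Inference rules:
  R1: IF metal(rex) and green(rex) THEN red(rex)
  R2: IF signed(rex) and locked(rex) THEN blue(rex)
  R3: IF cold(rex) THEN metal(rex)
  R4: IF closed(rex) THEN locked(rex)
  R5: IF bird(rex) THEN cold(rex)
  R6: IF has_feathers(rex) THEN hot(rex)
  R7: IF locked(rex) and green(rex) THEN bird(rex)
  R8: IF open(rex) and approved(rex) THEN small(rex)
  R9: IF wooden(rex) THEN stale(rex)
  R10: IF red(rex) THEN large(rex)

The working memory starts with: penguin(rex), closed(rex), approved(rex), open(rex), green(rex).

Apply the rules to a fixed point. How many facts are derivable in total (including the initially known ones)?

Round 1: R4 [IF closed(rex) THEN locked(rex)]; R8 [IF open(rex) and approved(rex) THEN small(rex)]. New: locked(rex), small(rex).
Round 2: R7 [IF locked(rex) and green(rex) THEN bird(rex)]. New: bird(rex).
Round 3: R5 [IF bird(rex) THEN cold(rex)]. New: cold(rex).
Round 4: R3 [IF cold(rex) THEN metal(rex)]. New: metal(rex).
Round 5: R1 [IF metal(rex) and green(rex) THEN red(rex)]. New: red(rex).
Round 6: R10 [IF red(rex) THEN large(rex)]. New: large(rex).
Closure: {approved(rex), bird(rex), closed(rex), cold(rex), green(rex), large(rex), locked(rex), metal(rex), open(rex), penguin(rex), red(rex), small(rex)} — 12 facts.

12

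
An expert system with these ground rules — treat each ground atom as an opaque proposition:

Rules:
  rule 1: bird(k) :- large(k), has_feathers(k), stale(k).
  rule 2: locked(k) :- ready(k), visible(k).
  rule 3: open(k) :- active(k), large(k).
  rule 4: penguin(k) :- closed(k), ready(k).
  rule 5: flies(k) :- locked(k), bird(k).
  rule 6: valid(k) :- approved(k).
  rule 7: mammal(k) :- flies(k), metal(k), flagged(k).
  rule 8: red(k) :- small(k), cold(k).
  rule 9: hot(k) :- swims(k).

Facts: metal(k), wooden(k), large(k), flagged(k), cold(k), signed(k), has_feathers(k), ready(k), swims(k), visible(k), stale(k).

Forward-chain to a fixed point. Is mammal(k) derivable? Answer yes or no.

yes

Round 1 fires rule 1, rule 2, rule 9, giving bird(k), locked(k), hot(k).
Round 2 fires rule 5, giving flies(k).
Round 3 fires rule 7, giving mammal(k).
mammal(k) appears in round 3, so it is derivable.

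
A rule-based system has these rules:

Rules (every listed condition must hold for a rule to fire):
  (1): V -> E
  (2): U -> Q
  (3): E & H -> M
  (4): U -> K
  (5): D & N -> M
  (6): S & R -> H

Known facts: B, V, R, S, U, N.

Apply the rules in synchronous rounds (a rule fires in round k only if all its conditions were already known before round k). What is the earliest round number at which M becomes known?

Round 1: (1) [V -> E]; (2) [U -> Q]; (4) [U -> K]; (6) [S & R -> H]. Adds E, Q, K, H.
Round 2: (3) [E & H -> M]. Adds M.
M first appears in round 2.

2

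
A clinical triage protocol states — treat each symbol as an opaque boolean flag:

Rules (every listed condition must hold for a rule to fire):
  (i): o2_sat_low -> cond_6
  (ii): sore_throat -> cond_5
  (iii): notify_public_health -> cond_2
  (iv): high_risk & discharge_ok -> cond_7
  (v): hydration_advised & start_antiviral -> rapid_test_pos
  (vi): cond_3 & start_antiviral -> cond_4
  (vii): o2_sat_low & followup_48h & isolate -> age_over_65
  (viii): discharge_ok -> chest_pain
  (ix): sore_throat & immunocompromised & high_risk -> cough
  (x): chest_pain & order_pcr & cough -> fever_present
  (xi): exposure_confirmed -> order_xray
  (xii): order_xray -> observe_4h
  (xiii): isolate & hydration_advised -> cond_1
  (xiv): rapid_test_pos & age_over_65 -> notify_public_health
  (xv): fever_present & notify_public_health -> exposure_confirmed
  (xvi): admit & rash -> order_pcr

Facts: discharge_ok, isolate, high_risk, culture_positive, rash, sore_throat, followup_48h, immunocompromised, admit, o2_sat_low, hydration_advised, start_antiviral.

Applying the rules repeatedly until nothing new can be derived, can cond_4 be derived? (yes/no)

no

Round 1: (i) [o2_sat_low -> cond_6]; (ii) [sore_throat -> cond_5]; (iv) [high_risk & discharge_ok -> cond_7]; (v) [hydration_advised & start_antiviral -> rapid_test_pos]; (vii) [o2_sat_low & followup_48h & isolate -> age_over_65]; (viii) [discharge_ok -> chest_pain]; (ix) [sore_throat & immunocompromised & high_risk -> cough]; (xiii) [isolate & hydration_advised -> cond_1]; (xvi) [admit & rash -> order_pcr]. Adds cond_6, cond_5, cond_7, rapid_test_pos, age_over_65, chest_pain, cough, cond_1, order_pcr.
Round 2: (x) [chest_pain & order_pcr & cough -> fever_present]; (xiv) [rapid_test_pos & age_over_65 -> notify_public_health]. Adds fever_present, notify_public_health.
Round 3: (iii) [notify_public_health -> cond_2]; (xv) [fever_present & notify_public_health -> exposure_confirmed]. Adds cond_2, exposure_confirmed.
Round 4: (xi) [exposure_confirmed -> order_xray]. Adds order_xray.
Round 5: (xii) [order_xray -> observe_4h]. Adds observe_4h.
Fixed point reached. cond_4 is concluded only by (vi); (vi) needs cond_3 (never derived).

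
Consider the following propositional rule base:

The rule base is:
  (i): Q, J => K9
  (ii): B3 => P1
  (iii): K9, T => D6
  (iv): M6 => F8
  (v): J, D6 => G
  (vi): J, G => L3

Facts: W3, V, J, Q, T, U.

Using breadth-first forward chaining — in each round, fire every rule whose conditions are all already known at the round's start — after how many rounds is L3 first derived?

4

Round 1 — (i), derive K9.
Round 2 — (iii), derive D6.
Round 3 — (v), derive G.
Round 4 — (vi), derive L3.
L3 first appears in round 4.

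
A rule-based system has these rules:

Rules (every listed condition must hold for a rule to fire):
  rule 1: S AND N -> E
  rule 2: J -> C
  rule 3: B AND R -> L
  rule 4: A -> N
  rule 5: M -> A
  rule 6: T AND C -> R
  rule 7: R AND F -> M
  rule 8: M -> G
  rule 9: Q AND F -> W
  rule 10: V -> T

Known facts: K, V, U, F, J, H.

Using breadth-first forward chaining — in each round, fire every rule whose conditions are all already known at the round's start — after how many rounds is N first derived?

[1] rule 2 [J -> C]; rule 10 [V -> T]. ⇒ new: C, T.
[2] rule 6 [T AND C -> R]. ⇒ new: R.
[3] rule 7 [R AND F -> M]. ⇒ new: M.
[4] rule 5 [M -> A]; rule 8 [M -> G]. ⇒ new: A, G.
[5] rule 4 [A -> N]. ⇒ new: N.
N first appears in round 5.

5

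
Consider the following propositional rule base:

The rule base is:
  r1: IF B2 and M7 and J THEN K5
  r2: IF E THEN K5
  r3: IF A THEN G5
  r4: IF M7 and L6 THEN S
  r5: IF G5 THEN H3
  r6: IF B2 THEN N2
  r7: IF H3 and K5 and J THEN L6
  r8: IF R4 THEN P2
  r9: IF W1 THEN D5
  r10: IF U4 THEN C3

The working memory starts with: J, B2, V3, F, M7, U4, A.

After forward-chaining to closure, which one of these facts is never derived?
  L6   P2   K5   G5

P2

Round 1 fires r1, r3, r6, r10, giving K5, G5, N2, C3.
Round 2 fires r5, giving H3.
Round 3 fires r7, giving L6.
Round 4 fires r4, giving S.
Derived: G5 (round 1), K5 (round 1), L6 (round 3). P2 never appears in any round.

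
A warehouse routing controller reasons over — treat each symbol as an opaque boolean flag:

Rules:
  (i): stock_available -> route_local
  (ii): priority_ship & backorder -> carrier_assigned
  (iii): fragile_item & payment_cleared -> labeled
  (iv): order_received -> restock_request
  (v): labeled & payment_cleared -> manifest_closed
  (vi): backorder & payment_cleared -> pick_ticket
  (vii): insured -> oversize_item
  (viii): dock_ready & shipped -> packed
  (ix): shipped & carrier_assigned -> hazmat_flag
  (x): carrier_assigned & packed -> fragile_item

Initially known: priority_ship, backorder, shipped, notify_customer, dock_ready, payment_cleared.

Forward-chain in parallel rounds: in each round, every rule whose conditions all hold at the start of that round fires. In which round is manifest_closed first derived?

[1] (ii) [priority_ship & backorder -> carrier_assigned]; (vi) [backorder & payment_cleared -> pick_ticket]; (viii) [dock_ready & shipped -> packed]. ⇒ new: carrier_assigned, pick_ticket, packed.
[2] (ix) [shipped & carrier_assigned -> hazmat_flag]; (x) [carrier_assigned & packed -> fragile_item]. ⇒ new: hazmat_flag, fragile_item.
[3] (iii) [fragile_item & payment_cleared -> labeled]. ⇒ new: labeled.
[4] (v) [labeled & payment_cleared -> manifest_closed]. ⇒ new: manifest_closed.
manifest_closed first appears in round 4.

4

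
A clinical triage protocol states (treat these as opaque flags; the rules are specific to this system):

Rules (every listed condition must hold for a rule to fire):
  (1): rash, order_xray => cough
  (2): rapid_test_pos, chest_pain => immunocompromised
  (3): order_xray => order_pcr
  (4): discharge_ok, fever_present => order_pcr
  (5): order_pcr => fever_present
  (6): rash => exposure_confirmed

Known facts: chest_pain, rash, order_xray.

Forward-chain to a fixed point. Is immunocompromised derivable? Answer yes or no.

no

Round 1 fires (1), (3), (6), giving cough, order_pcr, exposure_confirmed.
Round 2 fires (5), giving fever_present.
Fixed point reached. immunocompromised is concluded only by (2); (2) needs rapid_test_pos (never derived).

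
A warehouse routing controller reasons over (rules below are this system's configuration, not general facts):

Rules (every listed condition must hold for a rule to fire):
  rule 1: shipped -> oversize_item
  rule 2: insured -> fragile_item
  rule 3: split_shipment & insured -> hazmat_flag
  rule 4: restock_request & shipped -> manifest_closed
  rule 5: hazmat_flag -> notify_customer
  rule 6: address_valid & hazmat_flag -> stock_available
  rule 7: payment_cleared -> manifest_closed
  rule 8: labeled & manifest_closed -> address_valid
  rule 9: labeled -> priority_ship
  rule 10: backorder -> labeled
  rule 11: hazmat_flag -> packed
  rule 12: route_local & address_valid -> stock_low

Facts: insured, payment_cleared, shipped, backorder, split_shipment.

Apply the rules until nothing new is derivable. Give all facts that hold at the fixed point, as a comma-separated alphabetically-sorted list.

address_valid, backorder, fragile_item, hazmat_flag, insured, labeled, manifest_closed, notify_customer, oversize_item, packed, payment_cleared, priority_ship, shipped, split_shipment, stock_available

[1] rule 1 [shipped -> oversize_item]; rule 2 [insured -> fragile_item]; rule 3 [split_shipment & insured -> hazmat_flag]; rule 7 [payment_cleared -> manifest_closed]; rule 10 [backorder -> labeled]. ⇒ new: oversize_item, fragile_item, hazmat_flag, manifest_closed, labeled.
[2] rule 5 [hazmat_flag -> notify_customer]; rule 8 [labeled & manifest_closed -> address_valid]; rule 9 [labeled -> priority_ship]; rule 11 [hazmat_flag -> packed]. ⇒ new: notify_customer, address_valid, priority_ship, packed.
[3] rule 6 [address_valid & hazmat_flag -> stock_available]. ⇒ new: stock_available.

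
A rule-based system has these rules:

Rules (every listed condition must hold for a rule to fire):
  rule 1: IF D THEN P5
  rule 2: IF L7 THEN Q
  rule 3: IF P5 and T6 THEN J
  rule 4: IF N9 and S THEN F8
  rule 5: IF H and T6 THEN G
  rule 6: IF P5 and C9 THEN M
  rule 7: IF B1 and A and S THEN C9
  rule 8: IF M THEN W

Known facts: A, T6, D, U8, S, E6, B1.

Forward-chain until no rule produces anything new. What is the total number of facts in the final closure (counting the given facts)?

Round 1 — rule 1, rule 7, derive P5, C9.
Round 2 — rule 3, rule 6, derive J, M.
Round 3 — rule 8, derive W.
Closure: {A, B1, C9, D, E6, J, M, P5, S, T6, U8, W} — 12 facts.

12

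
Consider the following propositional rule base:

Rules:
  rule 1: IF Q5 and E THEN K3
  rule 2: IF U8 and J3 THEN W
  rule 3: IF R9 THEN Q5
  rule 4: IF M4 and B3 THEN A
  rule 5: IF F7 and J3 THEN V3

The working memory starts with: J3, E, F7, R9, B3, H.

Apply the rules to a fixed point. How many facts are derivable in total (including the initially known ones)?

Round 1: rule 3 [IF R9 THEN Q5]; rule 5 [IF F7 and J3 THEN V3]. Adds Q5, V3.
Round 2: rule 1 [IF Q5 and E THEN K3]. Adds K3.
Closure: {B3, E, F7, H, J3, K3, Q5, R9, V3} — 9 facts.

9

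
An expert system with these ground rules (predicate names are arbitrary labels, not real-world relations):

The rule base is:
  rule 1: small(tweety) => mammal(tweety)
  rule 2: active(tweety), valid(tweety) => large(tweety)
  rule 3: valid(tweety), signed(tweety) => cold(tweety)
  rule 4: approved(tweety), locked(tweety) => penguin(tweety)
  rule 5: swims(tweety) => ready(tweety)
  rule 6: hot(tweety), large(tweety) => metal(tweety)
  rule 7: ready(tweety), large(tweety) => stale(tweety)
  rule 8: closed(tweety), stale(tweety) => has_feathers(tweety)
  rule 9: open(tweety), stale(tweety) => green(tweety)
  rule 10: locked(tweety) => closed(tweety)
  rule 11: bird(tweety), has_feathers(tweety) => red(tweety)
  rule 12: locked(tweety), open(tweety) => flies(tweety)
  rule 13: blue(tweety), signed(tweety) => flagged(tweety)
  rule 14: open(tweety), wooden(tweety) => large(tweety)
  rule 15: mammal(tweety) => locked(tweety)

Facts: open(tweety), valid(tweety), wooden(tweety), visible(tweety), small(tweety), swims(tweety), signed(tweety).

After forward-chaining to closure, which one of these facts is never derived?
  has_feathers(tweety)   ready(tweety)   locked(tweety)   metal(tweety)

Round 1 — rule 1, rule 3, rule 5, rule 14, derive mammal(tweety), cold(tweety), ready(tweety), large(tweety).
Round 2 — rule 7, rule 15, derive stale(tweety), locked(tweety).
Round 3 — rule 9, rule 10, rule 12, derive green(tweety), closed(tweety), flies(tweety).
Round 4 — rule 8, derive has_feathers(tweety).
Derived: ready(tweety) (round 1), locked(tweety) (round 2), has_feathers(tweety) (round 4). metal(tweety) never appears in any round.

metal(tweety)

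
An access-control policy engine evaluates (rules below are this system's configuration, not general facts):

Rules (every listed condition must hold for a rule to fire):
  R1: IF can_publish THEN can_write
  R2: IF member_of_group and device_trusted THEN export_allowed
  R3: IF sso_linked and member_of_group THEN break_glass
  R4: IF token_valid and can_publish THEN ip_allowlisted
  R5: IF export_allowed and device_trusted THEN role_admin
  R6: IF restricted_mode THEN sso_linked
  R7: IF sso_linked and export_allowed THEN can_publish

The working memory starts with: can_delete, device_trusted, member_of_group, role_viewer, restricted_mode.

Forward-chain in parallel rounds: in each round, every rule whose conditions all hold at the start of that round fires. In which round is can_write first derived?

Round 1: R2 [IF member_of_group and device_trusted THEN export_allowed]; R6 [IF restricted_mode THEN sso_linked]. New: export_allowed, sso_linked.
Round 2: R3 [IF sso_linked and member_of_group THEN break_glass]; R5 [IF export_allowed and device_trusted THEN role_admin]; R7 [IF sso_linked and export_allowed THEN can_publish]. New: break_glass, role_admin, can_publish.
Round 3: R1 [IF can_publish THEN can_write]. New: can_write.
can_write first appears in round 3.

3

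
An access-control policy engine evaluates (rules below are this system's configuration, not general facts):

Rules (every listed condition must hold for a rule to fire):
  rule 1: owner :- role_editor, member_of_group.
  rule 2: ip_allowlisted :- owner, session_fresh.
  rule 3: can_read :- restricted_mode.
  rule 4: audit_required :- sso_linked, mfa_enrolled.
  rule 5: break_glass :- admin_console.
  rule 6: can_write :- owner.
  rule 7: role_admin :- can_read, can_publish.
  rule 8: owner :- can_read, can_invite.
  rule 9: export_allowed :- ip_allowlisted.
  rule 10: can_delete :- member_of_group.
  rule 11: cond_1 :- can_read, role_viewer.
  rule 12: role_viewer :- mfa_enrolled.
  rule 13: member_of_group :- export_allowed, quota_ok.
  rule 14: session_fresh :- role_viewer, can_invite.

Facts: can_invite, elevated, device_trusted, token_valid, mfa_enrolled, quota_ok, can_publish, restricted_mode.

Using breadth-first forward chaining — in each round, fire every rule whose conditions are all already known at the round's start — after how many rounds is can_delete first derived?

6

Round 1 fires rule 3, rule 12, giving can_read, role_viewer.
Round 2 fires rule 7, rule 8, rule 11, rule 14, giving role_admin, owner, cond_1, session_fresh.
Round 3 fires rule 2, rule 6, giving ip_allowlisted, can_write.
Round 4 fires rule 9, giving export_allowed.
Round 5 fires rule 13, giving member_of_group.
Round 6 fires rule 10, giving can_delete.
can_delete first appears in round 6.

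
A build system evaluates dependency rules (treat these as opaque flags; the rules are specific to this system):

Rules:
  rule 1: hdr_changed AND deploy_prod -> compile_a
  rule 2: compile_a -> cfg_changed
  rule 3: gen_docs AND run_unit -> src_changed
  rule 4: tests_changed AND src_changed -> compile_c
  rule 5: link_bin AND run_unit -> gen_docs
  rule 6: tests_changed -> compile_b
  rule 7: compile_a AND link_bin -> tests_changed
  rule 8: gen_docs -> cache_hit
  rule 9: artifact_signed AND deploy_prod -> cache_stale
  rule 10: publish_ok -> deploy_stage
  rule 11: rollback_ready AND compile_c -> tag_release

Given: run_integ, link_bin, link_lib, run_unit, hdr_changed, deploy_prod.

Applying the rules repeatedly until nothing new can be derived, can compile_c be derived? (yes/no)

Round 1 fires rule 1, rule 5, giving compile_a, gen_docs.
Round 2 fires rule 2, rule 3, rule 7, rule 8, giving cfg_changed, src_changed, tests_changed, cache_hit.
Round 3 fires rule 4, rule 6, giving compile_c, compile_b.
compile_c appears in round 3, so it is derivable.

yes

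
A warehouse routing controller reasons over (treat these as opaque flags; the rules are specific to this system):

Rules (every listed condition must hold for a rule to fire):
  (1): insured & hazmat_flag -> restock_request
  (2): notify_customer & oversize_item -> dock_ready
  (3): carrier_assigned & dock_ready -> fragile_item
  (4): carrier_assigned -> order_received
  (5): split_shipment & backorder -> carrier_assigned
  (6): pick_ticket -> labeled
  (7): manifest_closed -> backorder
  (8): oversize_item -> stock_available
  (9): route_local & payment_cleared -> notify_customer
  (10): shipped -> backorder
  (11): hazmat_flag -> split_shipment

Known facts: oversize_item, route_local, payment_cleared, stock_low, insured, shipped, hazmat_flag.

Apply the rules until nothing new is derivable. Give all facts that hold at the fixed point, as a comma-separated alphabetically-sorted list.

backorder, carrier_assigned, dock_ready, fragile_item, hazmat_flag, insured, notify_customer, order_received, oversize_item, payment_cleared, restock_request, route_local, shipped, split_shipment, stock_available, stock_low

[1] (1) [insured & hazmat_flag -> restock_request]; (8) [oversize_item -> stock_available]; (9) [route_local & payment_cleared -> notify_customer]; (10) [shipped -> backorder]; (11) [hazmat_flag -> split_shipment]. ⇒ new: restock_request, stock_available, notify_customer, backorder, split_shipment.
[2] (2) [notify_customer & oversize_item -> dock_ready]; (5) [split_shipment & backorder -> carrier_assigned]. ⇒ new: dock_ready, carrier_assigned.
[3] (3) [carrier_assigned & dock_ready -> fragile_item]; (4) [carrier_assigned -> order_received]. ⇒ new: fragile_item, order_received.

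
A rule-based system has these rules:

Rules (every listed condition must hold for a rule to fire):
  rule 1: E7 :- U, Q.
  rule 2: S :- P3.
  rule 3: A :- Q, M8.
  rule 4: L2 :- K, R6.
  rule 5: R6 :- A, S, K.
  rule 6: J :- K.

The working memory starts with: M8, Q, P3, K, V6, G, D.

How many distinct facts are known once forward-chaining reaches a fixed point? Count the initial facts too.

12

Round 1: rule 2 [S :- P3.]; rule 3 [A :- Q, M8.]; rule 6 [J :- K.]. New: S, A, J.
Round 2: rule 5 [R6 :- A, S, K.]. New: R6.
Round 3: rule 4 [L2 :- K, R6.]. New: L2.
Closure: {A, D, G, J, K, L2, M8, P3, Q, R6, S, V6} — 12 facts.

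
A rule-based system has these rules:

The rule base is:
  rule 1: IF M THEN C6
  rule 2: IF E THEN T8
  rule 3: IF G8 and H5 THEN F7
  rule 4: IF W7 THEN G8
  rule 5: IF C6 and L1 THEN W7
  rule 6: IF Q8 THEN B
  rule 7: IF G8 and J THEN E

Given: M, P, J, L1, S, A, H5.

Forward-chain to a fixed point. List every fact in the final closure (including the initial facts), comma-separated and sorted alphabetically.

A, C6, E, F7, G8, H5, J, L1, M, P, S, T8, W7

Round 1 — rule 1, derive C6.
Round 2 — rule 5, derive W7.
Round 3 — rule 4, derive G8.
Round 4 — rule 3, rule 7, derive F7, E.
Round 5 — rule 2, derive T8.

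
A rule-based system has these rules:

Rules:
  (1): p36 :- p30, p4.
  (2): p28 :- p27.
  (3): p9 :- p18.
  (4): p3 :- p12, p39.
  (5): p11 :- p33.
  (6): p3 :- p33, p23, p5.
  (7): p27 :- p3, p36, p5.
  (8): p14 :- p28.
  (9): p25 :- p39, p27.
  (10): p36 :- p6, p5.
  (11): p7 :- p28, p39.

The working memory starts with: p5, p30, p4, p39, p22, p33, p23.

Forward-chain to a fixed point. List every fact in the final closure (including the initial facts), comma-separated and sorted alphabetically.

Round 1 fires (1), (5), (6), giving p36, p11, p3.
Round 2 fires (7), giving p27.
Round 3 fires (2), (9), giving p28, p25.
Round 4 fires (8), (11), giving p14, p7.

p11, p14, p22, p23, p25, p27, p28, p3, p30, p33, p36, p39, p4, p5, p7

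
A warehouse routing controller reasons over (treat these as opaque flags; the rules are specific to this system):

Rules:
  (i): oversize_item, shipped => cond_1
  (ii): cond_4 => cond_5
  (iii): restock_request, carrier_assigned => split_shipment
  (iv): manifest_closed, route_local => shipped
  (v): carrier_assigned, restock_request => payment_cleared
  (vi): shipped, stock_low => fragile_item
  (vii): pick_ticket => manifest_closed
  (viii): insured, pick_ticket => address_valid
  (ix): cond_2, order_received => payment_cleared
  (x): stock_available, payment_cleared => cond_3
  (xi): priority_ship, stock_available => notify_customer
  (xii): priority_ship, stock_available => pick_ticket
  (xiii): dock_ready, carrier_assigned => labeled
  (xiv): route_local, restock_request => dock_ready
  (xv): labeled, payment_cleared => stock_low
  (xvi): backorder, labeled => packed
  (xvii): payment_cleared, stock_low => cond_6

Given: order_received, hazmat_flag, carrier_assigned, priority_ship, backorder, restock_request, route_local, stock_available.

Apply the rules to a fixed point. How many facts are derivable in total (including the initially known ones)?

21

Round 1: (iii) [restock_request, carrier_assigned => split_shipment]; (v) [carrier_assigned, restock_request => payment_cleared]; (xi) [priority_ship, stock_available => notify_customer]; (xii) [priority_ship, stock_available => pick_ticket]; (xiv) [route_local, restock_request => dock_ready]. New: split_shipment, payment_cleared, notify_customer, pick_ticket, dock_ready.
Round 2: (vii) [pick_ticket => manifest_closed]; (x) [stock_available, payment_cleared => cond_3]; (xiii) [dock_ready, carrier_assigned => labeled]. New: manifest_closed, cond_3, labeled.
Round 3: (iv) [manifest_closed, route_local => shipped]; (xv) [labeled, payment_cleared => stock_low]; (xvi) [backorder, labeled => packed]. New: shipped, stock_low, packed.
Round 4: (vi) [shipped, stock_low => fragile_item]; (xvii) [payment_cleared, stock_low => cond_6]. New: fragile_item, cond_6.
Closure: {backorder, carrier_assigned, cond_3, cond_6, dock_ready, fragile_item, hazmat_flag, labeled, manifest_closed, notify_customer, order_received, packed, payment_cleared, pick_ticket, priority_ship, restock_request, route_local, shipped, split_shipment, stock_available, stock_low} — 21 facts.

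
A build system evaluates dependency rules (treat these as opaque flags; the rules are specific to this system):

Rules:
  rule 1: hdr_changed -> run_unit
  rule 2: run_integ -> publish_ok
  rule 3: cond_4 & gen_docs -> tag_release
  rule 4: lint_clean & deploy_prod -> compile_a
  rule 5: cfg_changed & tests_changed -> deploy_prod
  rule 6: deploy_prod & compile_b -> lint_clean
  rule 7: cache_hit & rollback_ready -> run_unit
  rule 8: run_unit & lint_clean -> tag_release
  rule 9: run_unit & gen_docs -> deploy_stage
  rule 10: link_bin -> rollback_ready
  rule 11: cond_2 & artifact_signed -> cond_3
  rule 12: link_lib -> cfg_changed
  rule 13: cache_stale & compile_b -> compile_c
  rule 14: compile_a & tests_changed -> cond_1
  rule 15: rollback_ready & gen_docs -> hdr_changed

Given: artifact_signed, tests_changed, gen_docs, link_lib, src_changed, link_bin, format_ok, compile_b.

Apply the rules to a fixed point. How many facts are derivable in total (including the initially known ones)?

18

Round 1: rule 10 [link_bin -> rollback_ready]; rule 12 [link_lib -> cfg_changed]. New: rollback_ready, cfg_changed.
Round 2: rule 5 [cfg_changed & tests_changed -> deploy_prod]; rule 15 [rollback_ready & gen_docs -> hdr_changed]. New: deploy_prod, hdr_changed.
Round 3: rule 1 [hdr_changed -> run_unit]; rule 6 [deploy_prod & compile_b -> lint_clean]. New: run_unit, lint_clean.
Round 4: rule 4 [lint_clean & deploy_prod -> compile_a]; rule 8 [run_unit & lint_clean -> tag_release]; rule 9 [run_unit & gen_docs -> deploy_stage]. New: compile_a, tag_release, deploy_stage.
Round 5: rule 14 [compile_a & tests_changed -> cond_1]. New: cond_1.
Closure: {artifact_signed, cfg_changed, compile_a, compile_b, cond_1, deploy_prod, deploy_stage, format_ok, gen_docs, hdr_changed, link_bin, link_lib, lint_clean, rollback_ready, run_unit, src_changed, tag_release, tests_changed} — 18 facts.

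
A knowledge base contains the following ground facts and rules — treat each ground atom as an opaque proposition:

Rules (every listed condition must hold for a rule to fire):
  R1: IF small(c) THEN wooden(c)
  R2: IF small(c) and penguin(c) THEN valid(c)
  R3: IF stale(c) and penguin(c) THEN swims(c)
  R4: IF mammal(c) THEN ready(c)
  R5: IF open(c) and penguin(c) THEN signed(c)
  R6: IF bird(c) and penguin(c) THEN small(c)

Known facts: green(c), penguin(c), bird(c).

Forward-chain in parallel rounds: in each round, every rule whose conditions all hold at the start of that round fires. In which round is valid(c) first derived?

2

Round 1: R6 [IF bird(c) and penguin(c) THEN small(c)]. New: small(c).
Round 2: R1 [IF small(c) THEN wooden(c)]; R2 [IF small(c) and penguin(c) THEN valid(c)]. New: wooden(c), valid(c).
valid(c) first appears in round 2.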